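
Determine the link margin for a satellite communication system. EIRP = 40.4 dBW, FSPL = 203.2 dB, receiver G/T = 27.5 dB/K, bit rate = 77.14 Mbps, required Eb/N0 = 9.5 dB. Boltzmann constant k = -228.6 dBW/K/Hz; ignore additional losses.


C/N0 = EIRP - FSPL + G/T - k = 40.4 - 203.2 + 27.5 - (-228.6)
C/N0 = 93.3000 dB-Hz
R_b = 77.14 Mbps = 7.714e+07 bps -> 10*log10(R_b) = 78.8728 dB-Hz
Eb/N0 = C/N0 - 10*log10(R_b) = 93.3000 - 78.8728 = 14.4272 dB
Margin = Eb/N0 - Eb/N0_req = 14.4272 - 9.5 = 4.9272 dB (link closes)

4.9272 dB


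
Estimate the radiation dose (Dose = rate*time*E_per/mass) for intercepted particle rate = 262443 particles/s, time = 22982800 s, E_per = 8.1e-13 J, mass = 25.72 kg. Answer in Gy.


Total energy deposited = rate * time * E_per
  = 262443 * 22982800 * 8.1e-13 = 4.8857 J
Dose = E_total / mass = 4.8857 / 25.72
Dose = 0.1899555 Gy

0.1900 Gy


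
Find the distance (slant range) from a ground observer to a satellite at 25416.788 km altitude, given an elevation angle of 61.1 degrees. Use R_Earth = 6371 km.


h = 25416.788 km, el = 61.1 deg
d = -R_E*sin(el) + sqrt((R_E*sin(el))^2 + 2*R_E*h + h^2)
d = -6371.0000*sin(1.0664) + sqrt((6371.0000*0.8754645)^2 + 2*6371.0000*25416.788 + 25416.788^2)
d = 26060.7352 km

26060.7352 km


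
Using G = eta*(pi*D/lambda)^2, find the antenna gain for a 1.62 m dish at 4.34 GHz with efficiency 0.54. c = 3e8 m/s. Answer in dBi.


lambda = c/f = 3e8 / 4.34e+09 = 0.06912442 m
G = eta*(pi*D/lambda)^2 = 0.54*(pi*1.62/0.06912442)^2
G = 2927.2545 (linear)
G = 10*log10(2927.2545) = 34.6646 dBi

34.6646 dBi


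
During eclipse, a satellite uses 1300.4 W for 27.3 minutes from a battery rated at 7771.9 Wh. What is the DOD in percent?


E_used = P * t / 60 = 1300.4 * 27.3 / 60 = 591.6820 Wh
DOD = E_used / E_total * 100 = 591.6820 / 7771.9 * 100
DOD = 7.6131 %

7.6131 %


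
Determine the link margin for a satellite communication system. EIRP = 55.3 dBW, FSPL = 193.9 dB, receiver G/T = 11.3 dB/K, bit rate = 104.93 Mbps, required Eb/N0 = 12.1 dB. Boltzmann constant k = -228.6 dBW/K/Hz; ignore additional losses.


C/N0 = EIRP - FSPL + G/T - k = 55.3 - 193.9 + 11.3 - (-228.6)
C/N0 = 101.3000 dB-Hz
R_b = 104.93 Mbps = 1.0493e+08 bps -> 10*log10(R_b) = 80.2090 dB-Hz
Eb/N0 = C/N0 - 10*log10(R_b) = 101.3000 - 80.2090 = 21.0910 dB
Margin = Eb/N0 - Eb/N0_req = 21.0910 - 12.1 = 8.9910 dB (link closes)

8.9910 dB


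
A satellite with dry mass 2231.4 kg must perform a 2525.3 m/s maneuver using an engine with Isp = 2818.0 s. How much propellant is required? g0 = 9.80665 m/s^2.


ve = Isp * g0 = 2818.0 * 9.80665 = 27635.139700 m/s
mass ratio = exp(dv/ve) = exp(2525.3/27635.139700) = 1.09568532
m_prop = m_dry * (mr - 1) = 2231.4 * (1.09568532 - 1)
m_prop = 213.5122 kg

213.5122 kg


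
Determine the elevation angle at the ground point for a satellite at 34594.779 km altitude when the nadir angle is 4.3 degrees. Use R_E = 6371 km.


r = R_E + alt = 40965.7790 km
Law of sines in the satellite / Earth-center / ground-point triangle:
  sin(nadir)/R_E = sin(90 + el)/r  =>  cos(el) = (r/R_E)*sin(nadir)
cos(el) = (40965.7790 / 6371.0000) * sin(4.3 deg) = 0.4821161
el = arccos(0.4821161) = 61.1763 deg
(Earth-central angle = 90 - nadir - el = 24.5237 deg)

61.1763 degrees


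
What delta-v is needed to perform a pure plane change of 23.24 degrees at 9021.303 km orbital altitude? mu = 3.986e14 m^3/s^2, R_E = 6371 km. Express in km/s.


r = 15392.3030 km = 1.5392303e+07 m
V = sqrt(mu/r) = 5088.8171 m/s
di = 23.24 deg = 0.4056145 rad
dV = 2*V*sin(di/2) = 2*5088.8171*sin(0.2028073)
dV = 2049.9775 m/s = 2.0500 km/s

2.0500 km/s


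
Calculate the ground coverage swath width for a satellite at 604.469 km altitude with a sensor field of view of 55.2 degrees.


FOV = 55.2 deg = 0.9634217 rad
swath = 2 * alt * tan(FOV/2) = 2 * 604.469 * tan(0.4817109)
swath = 2 * 604.469 * 0.5227874
swath = 632.0175 km

632.0175 km


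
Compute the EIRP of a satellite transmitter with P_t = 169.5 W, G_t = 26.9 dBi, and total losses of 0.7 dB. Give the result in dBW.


Pt = 169.5 W = 22.2917 dBW
EIRP = Pt_dBW + Gt - losses = 22.2917 + 26.9 - 0.7 = 48.4917 dBW

48.4917 dBW


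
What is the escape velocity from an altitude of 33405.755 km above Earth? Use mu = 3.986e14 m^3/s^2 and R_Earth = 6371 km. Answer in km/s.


r = 6371.0 + 33405.755 = 39776.7550 km = 3.9776755e+07 m
v_esc = sqrt(2*mu/r) = sqrt(2*3.986e14 / 3.9776755e+07)
v_esc = 4476.8132 m/s = 4.4768 km/s

4.4768 km/s


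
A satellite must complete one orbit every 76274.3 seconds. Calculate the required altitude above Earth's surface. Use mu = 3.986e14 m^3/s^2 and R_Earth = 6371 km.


T = 76274.3 s
r = (mu*T^2/(4*pi^2))^(1/3) = (3.986e14 * 76274.3^2 / (4*pi^2))^(1/3)
r = 3.8872697e+07 m = 38872.6970 km
alt = r - R_E = 38872.6970 - 6371 = 32501.6970 km

32501.6970 km


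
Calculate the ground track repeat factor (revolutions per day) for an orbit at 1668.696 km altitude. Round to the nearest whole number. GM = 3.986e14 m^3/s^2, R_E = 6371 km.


r = 8.039696e+06 m
T = 2*pi*sqrt(r^3/mu) = 7174.1535 s = 119.5692 min
revs/day = 1440 / 119.5692 = 12.0432
Rounded: 12 revolutions per day

12 revolutions per day


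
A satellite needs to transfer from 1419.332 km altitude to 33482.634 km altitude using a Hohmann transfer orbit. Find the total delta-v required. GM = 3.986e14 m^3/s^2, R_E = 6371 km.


r1 = 7790.3320 km = 7.790332e+06 m
r2 = 39853.6340 km = 3.9853634e+07 m
dv1 = sqrt(mu/r1)*(sqrt(2*r2/(r1+r2)) - 1) = 2098.9609 m/s
dv2 = sqrt(mu/r2)*(1 - sqrt(2*r1/(r1+r2))) = 1354.0086 m/s
total dv = |dv1| + |dv2| = 2098.9609 + 1354.0086 = 3452.9694 m/s = 3.4530 km/s

3.4530 km/s


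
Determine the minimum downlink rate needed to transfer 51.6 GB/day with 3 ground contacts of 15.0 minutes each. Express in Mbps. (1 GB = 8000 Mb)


total contact time = 3 * 15.0 * 60 = 2700.0000 s
data = 51.6 GB = 412800.0000 Mb
rate = 412800.0000 / 2700.0000 = 152.8889 Mbps

152.8889 Mbps


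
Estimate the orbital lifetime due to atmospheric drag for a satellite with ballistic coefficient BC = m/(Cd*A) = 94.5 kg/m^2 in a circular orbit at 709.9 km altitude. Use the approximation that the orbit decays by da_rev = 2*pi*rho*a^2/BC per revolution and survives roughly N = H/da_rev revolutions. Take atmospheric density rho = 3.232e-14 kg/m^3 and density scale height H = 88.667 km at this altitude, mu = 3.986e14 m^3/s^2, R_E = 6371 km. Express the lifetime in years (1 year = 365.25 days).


a = R_E + alt = 7080.9000 km = 7.0809e+06 m
da_rev = 2*pi*rho*a^2/BC = 2*pi*3.232e-14*(7.0809e+06)^2/94.5 = 0.107744804 m per revolution
N = H/da_rev = 88667.0000 m / 0.107744804 m = 822935.2783 revolutions
P = 2*pi*sqrt(a^3/mu) = 5929.8528 s
lifetime = N*P = 822935.2783 * 5929.8528 = 4.8798851e+09 s = 56480.1512 days
years = 56480.1512 / 365.25 = 154.6342 years

154.6342 years


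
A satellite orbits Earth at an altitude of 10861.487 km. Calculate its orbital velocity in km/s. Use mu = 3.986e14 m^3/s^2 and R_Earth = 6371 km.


r = R_E + alt = 6371.0 + 10861.487 = 17232.4870 km = 1.7232487e+07 m
v = sqrt(mu/r) = sqrt(3.986e14 / 1.7232487e+07) = 4809.4417 m/s = 4.8094 km/s

4.8094 km/s


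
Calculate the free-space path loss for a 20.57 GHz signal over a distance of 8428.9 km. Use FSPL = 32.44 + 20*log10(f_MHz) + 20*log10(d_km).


f = 20.57 GHz = 20570.0000 MHz
d = 8428.9 km
FSPL = 32.44 + 20*log10(20570.0000) + 20*log10(8428.9)
FSPL = 32.44 + 86.2647 + 78.5154
FSPL = 197.2201 dB

197.2201 dB


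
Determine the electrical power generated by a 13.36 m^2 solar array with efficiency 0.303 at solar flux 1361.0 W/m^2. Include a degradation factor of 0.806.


P = area * eta * S * degradation
P = 13.36 * 0.303 * 1361.0 * 0.806
P = 4440.6061 W

4440.6061 W


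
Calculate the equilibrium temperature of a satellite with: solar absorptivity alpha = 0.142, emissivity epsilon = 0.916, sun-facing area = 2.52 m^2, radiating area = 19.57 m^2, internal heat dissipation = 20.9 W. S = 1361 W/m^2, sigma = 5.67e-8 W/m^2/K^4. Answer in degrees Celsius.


Numerator = alpha*S*A_sun + Q_int = 0.142*1361*2.52 + 20.9 = 507.9202 W
Denominator = eps*sigma*A_rad = 0.916*5.67e-8*19.57 = 1.016411e-06 W/K^4
T^4 = 4.9971934e+08 K^4
T = 149.5139 K = -123.6361 C

-123.6361 degrees Celsius


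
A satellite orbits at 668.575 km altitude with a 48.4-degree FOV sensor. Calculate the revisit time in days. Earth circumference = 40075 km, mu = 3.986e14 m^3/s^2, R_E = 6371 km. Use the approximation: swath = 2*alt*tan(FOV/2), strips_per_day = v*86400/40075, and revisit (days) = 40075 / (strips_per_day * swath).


swath = 2*668.575*tan(0.4223697) = 600.9390 km
v = sqrt(mu/r) = 7524.8081 m/s = 7.5248 km/s
strips/day = v*86400/40075 = 7.5248*86400/40075 = 16.2232
coverage/day = strips * swath = 16.2232 * 600.9390 = 9749.1344 km
revisit = 40075 / 9749.1344 = 4.1106 days

4.1106 days


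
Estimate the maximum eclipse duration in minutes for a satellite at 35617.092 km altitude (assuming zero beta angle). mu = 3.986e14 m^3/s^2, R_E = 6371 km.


r = 41988.0920 km
T = 1427.0828 min
Eclipse fraction = arcsin(R_E/r)/pi = arcsin(6371.0000/41988.0920)/pi
= arcsin(0.1517335)/pi = 0.04848555
Eclipse duration = 0.04848555 * 1427.0828 = 69.1929 min

69.1929 minutes


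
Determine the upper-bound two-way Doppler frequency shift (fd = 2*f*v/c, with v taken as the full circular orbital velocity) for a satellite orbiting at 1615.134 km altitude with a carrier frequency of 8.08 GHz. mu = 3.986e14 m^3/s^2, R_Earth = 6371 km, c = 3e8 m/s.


r = 7.986134e+06 m
v = sqrt(mu/r) = 7064.8078 m/s (worst-case radial velocity)
f = 8.08 GHz = 8.08e+09 Hz
fd = 2*f*v/c = 2*8.08e+09*7064.8078/3.0e+08
fd = 380557.6463 Hz

380557.6463 Hz


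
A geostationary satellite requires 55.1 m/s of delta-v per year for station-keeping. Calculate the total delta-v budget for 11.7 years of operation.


dV = rate * years = 55.1 * 11.7
dV = 644.6700 m/s

644.6700 m/s


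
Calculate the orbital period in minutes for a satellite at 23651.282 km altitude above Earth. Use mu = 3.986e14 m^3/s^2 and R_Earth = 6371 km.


r = 30022.2820 km = 3.0022282e+07 m
T = 2*pi*sqrt(r^3/mu) = 2*pi*sqrt(2.7060206e+22 / 3.986e14)
T = 51769.8338 s = 862.8306 min

862.8306 minutes


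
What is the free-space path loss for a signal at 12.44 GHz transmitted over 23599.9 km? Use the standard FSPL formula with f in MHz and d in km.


f = 12.44 GHz = 12440.0000 MHz
d = 23599.9 km
FSPL = 32.44 + 20*log10(12440.0000) + 20*log10(23599.9)
FSPL = 32.44 + 81.8964 + 87.4582
FSPL = 201.7946 dB

201.7946 dB


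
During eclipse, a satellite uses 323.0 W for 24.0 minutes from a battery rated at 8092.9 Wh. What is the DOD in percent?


E_used = P * t / 60 = 323.0 * 24.0 / 60 = 129.2000 Wh
DOD = E_used / E_total * 100 = 129.2000 / 8092.9 * 100
DOD = 1.5965 %

1.5965 %


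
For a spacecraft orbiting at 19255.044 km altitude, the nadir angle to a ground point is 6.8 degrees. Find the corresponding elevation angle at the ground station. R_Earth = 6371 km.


r = R_E + alt = 25626.0440 km
Law of sines in the satellite / Earth-center / ground-point triangle:
  sin(nadir)/R_E = sin(90 + el)/r  =>  cos(el) = (r/R_E)*sin(nadir)
cos(el) = (25626.0440 / 6371.0000) * sin(6.8 deg) = 0.4762557
el = arccos(0.4762557) = 61.5589 deg
(Earth-central angle = 90 - nadir - el = 21.6411 deg)

61.5589 degrees


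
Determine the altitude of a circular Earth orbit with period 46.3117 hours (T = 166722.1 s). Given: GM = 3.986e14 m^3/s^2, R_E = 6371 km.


T = 166722.1 s
r = (mu*T^2/(4*pi^2))^(1/3) = (3.986e14 * 166722.1^2 / (4*pi^2))^(1/3)
r = 6.5471853e+07 m = 65471.8532 km
alt = r - R_E = 65471.8532 - 6371 = 59100.8532 km

59100.8532 km


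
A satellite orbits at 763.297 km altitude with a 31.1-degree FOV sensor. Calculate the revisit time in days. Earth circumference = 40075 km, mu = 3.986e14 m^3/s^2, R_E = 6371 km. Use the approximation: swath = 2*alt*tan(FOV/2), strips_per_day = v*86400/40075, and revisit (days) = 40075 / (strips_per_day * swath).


swath = 2*763.297*tan(0.2713987) = 424.7970 km
v = sqrt(mu/r) = 7474.6877 m/s = 7.4747 km/s
strips/day = v*86400/40075 = 7.4747*86400/40075 = 16.1151
coverage/day = strips * swath = 16.1151 * 424.7970 = 6845.6502 km
revisit = 40075 / 6845.6502 = 5.8541 days

5.8541 days


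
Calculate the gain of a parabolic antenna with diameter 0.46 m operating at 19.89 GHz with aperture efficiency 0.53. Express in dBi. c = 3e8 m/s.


lambda = c/f = 3e8 / 1.989e+10 = 0.01508296 m
G = eta*(pi*D/lambda)^2 = 0.53*(pi*0.46/0.01508296)^2
G = 4865.3976 (linear)
G = 10*log10(4865.3976) = 36.8712 dBi

36.8712 dBi


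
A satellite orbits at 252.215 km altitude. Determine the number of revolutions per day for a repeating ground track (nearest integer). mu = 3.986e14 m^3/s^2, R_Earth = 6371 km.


r = 6.623215e+06 m
T = 2*pi*sqrt(r^3/mu) = 5364.3178 s = 89.4053 min
revs/day = 1440 / 89.4053 = 16.1064
Rounded: 16 revolutions per day

16 revolutions per day


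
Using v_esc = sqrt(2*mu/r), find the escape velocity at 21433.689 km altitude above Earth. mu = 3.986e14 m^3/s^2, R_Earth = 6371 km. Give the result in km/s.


r = 6371.0 + 21433.689 = 27804.6890 km = 2.7804689e+07 m
v_esc = sqrt(2*mu/r) = sqrt(2*3.986e14 / 2.7804689e+07)
v_esc = 5354.5703 m/s = 5.3546 km/s

5.3546 km/s


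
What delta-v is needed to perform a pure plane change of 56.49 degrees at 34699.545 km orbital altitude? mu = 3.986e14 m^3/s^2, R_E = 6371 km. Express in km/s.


r = 41070.5450 km = 4.1070545e+07 m
V = sqrt(mu/r) = 3115.3254 m/s
di = 56.49 deg = 0.9859365 rad
dV = 2*V*sin(di/2) = 2*3115.3254*sin(0.4929682)
dV = 2948.6106 m/s = 2.9486 km/s

2.9486 km/s


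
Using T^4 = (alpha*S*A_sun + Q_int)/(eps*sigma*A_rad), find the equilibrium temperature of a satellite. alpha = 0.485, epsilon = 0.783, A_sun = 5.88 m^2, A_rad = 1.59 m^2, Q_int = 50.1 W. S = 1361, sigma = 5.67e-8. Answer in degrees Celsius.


Numerator = alpha*S*A_sun + Q_int = 0.485*1361*5.88 + 50.1 = 3931.3998 W
Denominator = eps*sigma*A_rad = 0.783*5.67e-8*1.59 = 7.0589799e-08 W/K^4
T^4 = 5.5693597e+10 K^4
T = 485.7931 K = 212.6431 C

212.6431 degrees Celsius


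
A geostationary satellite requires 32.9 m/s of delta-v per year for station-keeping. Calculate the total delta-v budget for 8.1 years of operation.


dV = rate * years = 32.9 * 8.1
dV = 266.4900 m/s

266.4900 m/s


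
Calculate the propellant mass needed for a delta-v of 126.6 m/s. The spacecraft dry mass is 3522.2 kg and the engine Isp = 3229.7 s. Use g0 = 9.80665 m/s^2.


ve = Isp * g0 = 3229.7 * 9.80665 = 31672.537505 m/s
mass ratio = exp(dv/ve) = exp(126.6/31672.537505) = 1.00400515
m_prop = m_dry * (mr - 1) = 3522.2 * (1.00400515 - 1)
m_prop = 14.1069 kg

14.1069 kg


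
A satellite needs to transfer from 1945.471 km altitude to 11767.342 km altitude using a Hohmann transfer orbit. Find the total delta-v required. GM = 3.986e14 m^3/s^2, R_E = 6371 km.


r1 = 8316.4710 km = 8.316471e+06 m
r2 = 18138.3420 km = 1.8138342e+07 m
dv1 = sqrt(mu/r1)*(sqrt(2*r2/(r1+r2)) - 1) = 1183.9309 m/s
dv2 = sqrt(mu/r2)*(1 - sqrt(2*r1/(r1+r2))) = 970.7273 m/s
total dv = |dv1| + |dv2| = 1183.9309 + 970.7273 = 2154.6582 m/s = 2.1547 km/s

2.1547 km/s


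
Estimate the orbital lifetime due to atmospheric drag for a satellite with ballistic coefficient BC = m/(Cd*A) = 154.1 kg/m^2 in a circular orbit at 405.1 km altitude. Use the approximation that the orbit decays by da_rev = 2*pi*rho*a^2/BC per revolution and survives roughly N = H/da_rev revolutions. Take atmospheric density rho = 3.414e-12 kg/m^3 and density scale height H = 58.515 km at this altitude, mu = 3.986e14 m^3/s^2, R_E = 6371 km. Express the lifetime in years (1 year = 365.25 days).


a = R_E + alt = 6776.1000 km = 6.7761e+06 m
da_rev = 2*pi*rho*a^2/BC = 2*pi*3.414e-12*(6.7761e+06)^2/154.1 = 6.391464 m per revolution
N = H/da_rev = 58515.0000 m / 6.391464 m = 9155.1792 revolutions
P = 2*pi*sqrt(a^3/mu) = 5551.1240 s
lifetime = N*P = 9155.1792 * 5551.1240 = 5.0821535e+07 s = 588.2122 days
years = 588.2122 / 365.25 = 1.6104 years

1.6104 years


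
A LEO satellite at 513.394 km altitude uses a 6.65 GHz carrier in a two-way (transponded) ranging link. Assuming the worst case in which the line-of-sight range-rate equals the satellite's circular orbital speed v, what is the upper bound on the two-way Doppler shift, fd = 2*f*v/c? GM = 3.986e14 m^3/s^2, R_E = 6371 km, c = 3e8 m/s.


r = 6.884394e+06 m
v = sqrt(mu/r) = 7609.1437 m/s (worst-case radial velocity)
f = 6.65 GHz = 6.65e+09 Hz
fd = 2*f*v/c = 2*6.65e+09*7609.1437/3.0e+08
fd = 337338.7060 Hz

337338.7060 Hz


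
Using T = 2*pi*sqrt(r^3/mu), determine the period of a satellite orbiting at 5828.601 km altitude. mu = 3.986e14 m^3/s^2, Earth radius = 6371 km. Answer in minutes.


r = 12199.6010 km = 1.2199601e+07 m
T = 2*pi*sqrt(r^3/mu) = 2*pi*sqrt(1.8156698e+21 / 3.986e14)
T = 13410.0273 s = 223.5005 min

223.5005 minutes


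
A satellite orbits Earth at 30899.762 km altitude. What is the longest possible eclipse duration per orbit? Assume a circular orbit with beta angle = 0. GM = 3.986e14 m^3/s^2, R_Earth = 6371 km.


r = 37270.7620 km
T = 1193.4724 min
Eclipse fraction = arcsin(R_E/r)/pi = arcsin(6371.0000/37270.7620)/pi
= arcsin(0.1709383)/pi = 0.05467987
Eclipse duration = 0.05467987 * 1193.4724 = 65.2589 min

65.2589 minutes


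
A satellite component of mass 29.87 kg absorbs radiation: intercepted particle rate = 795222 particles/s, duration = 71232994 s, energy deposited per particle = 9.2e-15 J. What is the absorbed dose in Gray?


Total energy deposited = rate * time * E_per
  = 795222 * 71232994 * 9.2e-15 = 0.5211436 J
Dose = E_total / mass = 0.5211436 / 29.87
Dose = 0.01744706 Gy

0.0174 Gy


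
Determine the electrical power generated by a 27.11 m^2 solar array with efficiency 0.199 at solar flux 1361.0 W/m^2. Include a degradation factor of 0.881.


P = area * eta * S * degradation
P = 27.11 * 0.199 * 1361.0 * 0.881
P = 6468.6943 W

6468.6943 W


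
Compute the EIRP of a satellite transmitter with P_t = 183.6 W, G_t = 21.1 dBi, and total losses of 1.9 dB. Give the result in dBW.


Pt = 183.6 W = 22.6387 dBW
EIRP = Pt_dBW + Gt - losses = 22.6387 + 21.1 - 1.9 = 41.8387 dBW

41.8387 dBW


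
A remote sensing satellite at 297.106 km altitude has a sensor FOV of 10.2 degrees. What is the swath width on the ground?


FOV = 10.2 deg = 0.1780236 rad
swath = 2 * alt * tan(FOV/2) = 2 * 297.106 * tan(0.08901179)
swath = 2 * 297.106 * 0.08924762
swath = 53.0320 km

53.0320 km


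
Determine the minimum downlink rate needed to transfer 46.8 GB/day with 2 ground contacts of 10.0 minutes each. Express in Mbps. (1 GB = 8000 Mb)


total contact time = 2 * 10.0 * 60 = 1200.0000 s
data = 46.8 GB = 374400.0000 Mb
rate = 374400.0000 / 1200.0000 = 312.0000 Mbps

312.0000 Mbps


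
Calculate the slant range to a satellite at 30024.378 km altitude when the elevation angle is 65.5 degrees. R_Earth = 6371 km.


h = 30024.378 km, el = 65.5 deg
d = -R_E*sin(el) + sqrt((R_E*sin(el))^2 + 2*R_E*h + h^2)
d = -6371.0000*sin(1.1432) + sqrt((6371.0000*0.9099613)^2 + 2*6371.0000*30024.378 + 30024.378^2)
d = 30501.9938 km

30501.9938 km


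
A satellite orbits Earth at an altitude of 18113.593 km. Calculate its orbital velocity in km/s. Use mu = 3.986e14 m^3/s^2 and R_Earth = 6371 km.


r = R_E + alt = 6371.0 + 18113.593 = 24484.5930 km = 2.4484593e+07 m
v = sqrt(mu/r) = sqrt(3.986e14 / 2.4484593e+07) = 4034.8018 m/s = 4.0348 km/s

4.0348 km/s


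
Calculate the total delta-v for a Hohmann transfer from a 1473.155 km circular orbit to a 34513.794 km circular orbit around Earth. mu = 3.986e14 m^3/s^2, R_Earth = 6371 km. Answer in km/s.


r1 = 7844.1550 km = 7.844155e+06 m
r2 = 40884.7940 km = 4.0884794e+07 m
dv1 = sqrt(mu/r1)*(sqrt(2*r2/(r1+r2)) - 1) = 2105.7142 m/s
dv2 = sqrt(mu/r2)*(1 - sqrt(2*r1/(r1+r2))) = 1350.7264 m/s
total dv = |dv1| + |dv2| = 2105.7142 + 1350.7264 = 3456.4407 m/s = 3.4564 km/s

3.4564 km/s


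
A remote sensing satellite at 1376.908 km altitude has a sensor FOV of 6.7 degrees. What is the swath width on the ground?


FOV = 6.7 deg = 0.1169371 rad
swath = 2 * alt * tan(FOV/2) = 2 * 1376.908 * tan(0.05846853)
swath = 2 * 1376.908 * 0.05853525
swath = 161.1953 km

161.1953 km


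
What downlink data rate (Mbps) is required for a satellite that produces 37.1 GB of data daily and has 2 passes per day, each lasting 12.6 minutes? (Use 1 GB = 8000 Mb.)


total contact time = 2 * 12.6 * 60 = 1512.0000 s
data = 37.1 GB = 296800.0000 Mb
rate = 296800.0000 / 1512.0000 = 196.2963 Mbps

196.2963 Mbps


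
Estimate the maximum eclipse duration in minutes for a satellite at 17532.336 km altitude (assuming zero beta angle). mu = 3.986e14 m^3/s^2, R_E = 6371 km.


r = 23903.3360 km
T = 612.9820 min
Eclipse fraction = arcsin(R_E/r)/pi = arcsin(6371.0000/23903.3360)/pi
= arcsin(0.2665318)/pi = 0.08587775
Eclipse duration = 0.08587775 * 612.9820 = 52.6415 min

52.6415 minutes


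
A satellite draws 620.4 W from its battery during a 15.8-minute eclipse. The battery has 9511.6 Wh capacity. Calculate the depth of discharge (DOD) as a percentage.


E_used = P * t / 60 = 620.4 * 15.8 / 60 = 163.3720 Wh
DOD = E_used / E_total * 100 = 163.3720 / 9511.6 * 100
DOD = 1.7176 %

1.7176 %


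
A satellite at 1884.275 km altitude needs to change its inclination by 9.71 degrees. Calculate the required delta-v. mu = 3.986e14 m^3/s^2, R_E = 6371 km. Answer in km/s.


r = 8255.2750 km = 8.255275e+06 m
V = sqrt(mu/r) = 6948.6890 m/s
di = 9.71 deg = 0.1694715 rad
dV = 2*V*sin(di/2) = 2*6948.6890*sin(0.08473574)
dV = 1176.1958 m/s = 1.1762 km/s

1.1762 km/s


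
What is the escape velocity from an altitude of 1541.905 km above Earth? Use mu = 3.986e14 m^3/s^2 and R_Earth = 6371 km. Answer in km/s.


r = 6371.0 + 1541.905 = 7912.9050 km = 7.912905e+06 m
v_esc = sqrt(2*mu/r) = sqrt(2*3.986e14 / 7.912905e+06)
v_esc = 10037.2714 m/s = 10.0373 km/s

10.0373 km/s


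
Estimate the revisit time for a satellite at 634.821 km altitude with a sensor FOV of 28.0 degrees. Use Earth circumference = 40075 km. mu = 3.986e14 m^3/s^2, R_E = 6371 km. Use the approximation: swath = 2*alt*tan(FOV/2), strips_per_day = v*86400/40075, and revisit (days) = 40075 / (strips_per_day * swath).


swath = 2*634.821*tan(0.2443461) = 316.5573 km
v = sqrt(mu/r) = 7542.9135 m/s = 7.5429 km/s
strips/day = v*86400/40075 = 7.5429*86400/40075 = 16.2622
coverage/day = strips * swath = 16.2622 * 316.5573 = 5147.9187 km
revisit = 40075 / 5147.9187 = 7.7847 days

7.7847 days


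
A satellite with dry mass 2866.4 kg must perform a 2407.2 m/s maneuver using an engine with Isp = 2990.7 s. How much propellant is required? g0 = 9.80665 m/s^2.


ve = Isp * g0 = 2990.7 * 9.80665 = 29328.748155 m/s
mass ratio = exp(dv/ve) = exp(2407.2/29328.748155) = 1.08553881
m_prop = m_dry * (mr - 1) = 2866.4 * (1.08553881 - 1)
m_prop = 245.1885 kg

245.1885 kg


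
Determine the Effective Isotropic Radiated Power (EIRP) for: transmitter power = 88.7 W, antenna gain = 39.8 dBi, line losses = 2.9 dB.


Pt = 88.7 W = 19.4792 dBW
EIRP = Pt_dBW + Gt - losses = 19.4792 + 39.8 - 2.9 = 56.3792 dBW

56.3792 dBW


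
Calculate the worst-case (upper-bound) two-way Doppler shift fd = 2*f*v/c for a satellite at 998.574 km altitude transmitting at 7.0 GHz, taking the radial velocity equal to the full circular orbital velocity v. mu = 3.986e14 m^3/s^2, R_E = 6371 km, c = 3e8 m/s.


r = 7.369574e+06 m
v = sqrt(mu/r) = 7354.4035 m/s (worst-case radial velocity)
f = 7.0 GHz = 7.0e+09 Hz
fd = 2*f*v/c = 2*7.0e+09*7354.4035/3.0e+08
fd = 343205.4977 Hz

343205.4977 Hz


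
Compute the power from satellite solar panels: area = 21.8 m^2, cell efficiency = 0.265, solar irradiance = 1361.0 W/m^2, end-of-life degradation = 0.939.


P = area * eta * S * degradation
P = 21.8 * 0.265 * 1361.0 * 0.939
P = 7382.8847 W

7382.8847 W


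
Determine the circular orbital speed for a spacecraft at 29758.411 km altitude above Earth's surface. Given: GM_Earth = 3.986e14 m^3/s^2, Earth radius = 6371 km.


r = R_E + alt = 6371.0 + 29758.411 = 36129.4110 km = 3.6129411e+07 m
v = sqrt(mu/r) = sqrt(3.986e14 / 3.6129411e+07) = 3321.5302 m/s = 3.3215 km/s

3.3215 km/s


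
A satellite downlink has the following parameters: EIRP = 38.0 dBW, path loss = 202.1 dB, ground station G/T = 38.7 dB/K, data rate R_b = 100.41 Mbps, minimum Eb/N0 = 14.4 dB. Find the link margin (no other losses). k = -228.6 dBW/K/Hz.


C/N0 = EIRP - FSPL + G/T - k = 38.0 - 202.1 + 38.7 - (-228.6)
C/N0 = 103.2000 dB-Hz
R_b = 100.41 Mbps = 1.0041e+08 bps -> 10*log10(R_b) = 80.0178 dB-Hz
Eb/N0 = C/N0 - 10*log10(R_b) = 103.2000 - 80.0178 = 23.1822 dB
Margin = Eb/N0 - Eb/N0_req = 23.1822 - 14.4 = 8.7822 dB (link closes)

8.7822 dB


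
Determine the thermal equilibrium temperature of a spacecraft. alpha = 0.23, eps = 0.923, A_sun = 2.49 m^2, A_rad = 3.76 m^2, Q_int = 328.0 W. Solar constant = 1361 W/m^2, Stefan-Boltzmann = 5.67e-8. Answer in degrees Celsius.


Numerator = alpha*S*A_sun + Q_int = 0.23*1361*2.49 + 328.0 = 1107.4447 W
Denominator = eps*sigma*A_rad = 0.923*5.67e-8*3.76 = 1.9677622e-07 W/K^4
T^4 = 5.6279398e+09 K^4
T = 273.8971 K = 0.747054 C

0.7471 degrees Celsius


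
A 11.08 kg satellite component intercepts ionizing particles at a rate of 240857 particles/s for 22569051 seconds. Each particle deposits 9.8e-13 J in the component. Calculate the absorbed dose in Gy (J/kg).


Total energy deposited = rate * time * E_per
  = 240857 * 22569051 * 9.8e-13 = 5.3272 J
Dose = E_total / mass = 5.3272 / 11.08
Dose = 0.4807938 Gy

0.4808 Gy


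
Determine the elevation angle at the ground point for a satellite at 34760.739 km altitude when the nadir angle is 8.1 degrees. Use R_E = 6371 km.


r = R_E + alt = 41131.7390 km
Law of sines in the satellite / Earth-center / ground-point triangle:
  sin(nadir)/R_E = sin(90 + el)/r  =>  cos(el) = (r/R_E)*sin(nadir)
cos(el) = (41131.7390 / 6371.0000) * sin(8.1 deg) = 0.9096708
el = arccos(0.9096708) = 24.5401 deg
(Earth-central angle = 90 - nadir - el = 57.3599 deg)

24.5401 degrees


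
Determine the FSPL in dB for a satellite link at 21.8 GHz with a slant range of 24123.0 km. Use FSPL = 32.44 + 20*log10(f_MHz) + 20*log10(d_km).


f = 21.8 GHz = 21800.0000 MHz
d = 24123.0 km
FSPL = 32.44 + 20*log10(21800.0000) + 20*log10(24123.0)
FSPL = 32.44 + 86.7691 + 87.6486
FSPL = 206.8578 dB

206.8578 dB


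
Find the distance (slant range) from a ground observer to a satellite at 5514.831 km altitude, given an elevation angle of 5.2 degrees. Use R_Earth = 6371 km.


h = 5514.831 km, el = 5.2 deg
d = -R_E*sin(el) + sqrt((R_E*sin(el))^2 + 2*R_E*h + h^2)
d = -6371.0000*sin(0.09075712) + sqrt((6371.0000*0.09063258)^2 + 2*6371.0000*5514.831 + 5514.831^2)
d = 9473.2888 km

9473.2888 km


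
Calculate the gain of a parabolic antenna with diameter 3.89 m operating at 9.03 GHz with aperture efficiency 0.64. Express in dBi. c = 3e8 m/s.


lambda = c/f = 3e8 / 9.03e+09 = 0.03322259 m
G = eta*(pi*D/lambda)^2 = 0.64*(pi*3.89/0.03322259)^2
G = 86598.8078 (linear)
G = 10*log10(86598.8078) = 49.3751 dBi

49.3751 dBi


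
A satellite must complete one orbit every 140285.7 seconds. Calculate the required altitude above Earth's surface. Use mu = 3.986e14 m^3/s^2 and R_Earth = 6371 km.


T = 140285.7 s
r = (mu*T^2/(4*pi^2))^(1/3) = (3.986e14 * 140285.7^2 / (4*pi^2))^(1/3)
r = 5.8353663e+07 m = 58353.6628 km
alt = r - R_E = 58353.6628 - 6371 = 51982.6628 km

51982.6628 km


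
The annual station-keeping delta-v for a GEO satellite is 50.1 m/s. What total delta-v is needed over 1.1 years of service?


dV = rate * years = 50.1 * 1.1
dV = 55.1100 m/s

55.1100 m/s


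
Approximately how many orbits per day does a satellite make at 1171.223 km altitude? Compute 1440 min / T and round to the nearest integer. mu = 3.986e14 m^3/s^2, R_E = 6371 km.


r = 7.542223e+06 m
T = 2*pi*sqrt(r^3/mu) = 6518.6892 s = 108.6448 min
revs/day = 1440 / 108.6448 = 13.2542
Rounded: 13 revolutions per day

13 revolutions per day


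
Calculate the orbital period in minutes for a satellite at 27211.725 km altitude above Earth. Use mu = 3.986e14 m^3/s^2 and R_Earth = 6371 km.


r = 33582.7250 km = 3.3582725e+07 m
T = 2*pi*sqrt(r^3/mu) = 2*pi*sqrt(3.7874578e+22 / 3.986e14)
T = 61247.0423 s = 1020.7840 min

1020.7840 minutes


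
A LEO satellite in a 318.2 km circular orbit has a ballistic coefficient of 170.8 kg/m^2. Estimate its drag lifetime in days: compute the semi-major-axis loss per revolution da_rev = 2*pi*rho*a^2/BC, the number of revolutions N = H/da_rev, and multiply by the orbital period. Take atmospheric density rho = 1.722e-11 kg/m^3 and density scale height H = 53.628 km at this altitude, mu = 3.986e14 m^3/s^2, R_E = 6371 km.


a = R_E + alt = 6689.2000 km = 6.6892e+06 m
da_rev = 2*pi*rho*a^2/BC = 2*pi*1.722e-11*(6.6892e+06)^2/170.8 = 28.344807 m per revolution
N = H/da_rev = 53628.0000 m / 28.344807 m = 1891.9867 revolutions
P = 2*pi*sqrt(a^3/mu) = 5444.6817 s
lifetime = N*P = 1891.9867 * 5444.6817 = 1.0301266e+07 s = 119.2276 days

119.2276 days


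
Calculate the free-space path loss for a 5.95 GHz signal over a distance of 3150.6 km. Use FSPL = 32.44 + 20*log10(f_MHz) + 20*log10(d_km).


f = 5.95 GHz = 5950.0000 MHz
d = 3150.6 km
FSPL = 32.44 + 20*log10(5950.0000) + 20*log10(3150.6)
FSPL = 32.44 + 75.4903 + 69.9679
FSPL = 177.8982 dB

177.8982 dB


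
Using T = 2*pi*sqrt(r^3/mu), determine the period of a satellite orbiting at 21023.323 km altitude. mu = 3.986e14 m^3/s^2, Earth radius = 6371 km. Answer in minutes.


r = 27394.3230 km = 2.7394323e+07 m
T = 2*pi*sqrt(r^3/mu) = 2*pi*sqrt(2.055804e+22 / 3.986e14)
T = 45123.4274 s = 752.0571 min

752.0571 minutes


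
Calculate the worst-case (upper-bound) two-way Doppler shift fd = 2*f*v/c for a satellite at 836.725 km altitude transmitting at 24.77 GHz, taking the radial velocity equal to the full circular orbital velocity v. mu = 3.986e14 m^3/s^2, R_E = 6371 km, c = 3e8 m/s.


r = 7.207725e+06 m
v = sqrt(mu/r) = 7436.5165 m/s (worst-case radial velocity)
f = 24.77 GHz = 2.477e+10 Hz
fd = 2*f*v/c = 2*2.477e+10*7436.5165/3.0e+08
fd = 1.2280167e+06 Hz

1.2280e+06 Hz


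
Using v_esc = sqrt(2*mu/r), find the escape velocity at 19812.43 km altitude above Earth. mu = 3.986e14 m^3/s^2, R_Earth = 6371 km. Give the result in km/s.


r = 6371.0 + 19812.43 = 26183.4300 km = 2.618343e+07 m
v_esc = sqrt(2*mu/r) = sqrt(2*3.986e14 / 2.618343e+07)
v_esc = 5517.8562 m/s = 5.5179 km/s

5.5179 km/s


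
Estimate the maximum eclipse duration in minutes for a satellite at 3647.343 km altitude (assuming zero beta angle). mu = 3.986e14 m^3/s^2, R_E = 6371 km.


r = 10018.3430 km
T = 166.3236 min
Eclipse fraction = arcsin(R_E/r)/pi = arcsin(6371.0000/10018.3430)/pi
= arcsin(0.6359335)/pi = 0.2193848
Eclipse duration = 0.2193848 * 166.3236 = 36.4889 min

36.4889 minutes


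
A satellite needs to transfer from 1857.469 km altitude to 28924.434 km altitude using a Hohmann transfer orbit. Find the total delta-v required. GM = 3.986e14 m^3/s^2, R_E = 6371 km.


r1 = 8228.4690 km = 8.228469e+06 m
r2 = 35295.4340 km = 3.5295434e+07 m
dv1 = sqrt(mu/r1)*(sqrt(2*r2/(r1+r2)) - 1) = 1903.7921 m/s
dv2 = sqrt(mu/r2)*(1 - sqrt(2*r1/(r1+r2))) = 1294.1158 m/s
total dv = |dv1| + |dv2| = 1903.7921 + 1294.1158 = 3197.9079 m/s = 3.1979 km/s

3.1979 km/s


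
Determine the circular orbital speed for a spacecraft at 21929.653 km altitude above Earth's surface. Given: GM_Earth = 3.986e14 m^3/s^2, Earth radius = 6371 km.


r = R_E + alt = 6371.0 + 21929.653 = 28300.6530 km = 2.8300653e+07 m
v = sqrt(mu/r) = sqrt(3.986e14 / 2.8300653e+07) = 3752.9296 m/s = 3.7529 km/s

3.7529 km/s


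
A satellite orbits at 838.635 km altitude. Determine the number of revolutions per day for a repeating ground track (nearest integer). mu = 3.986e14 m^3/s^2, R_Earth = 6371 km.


r = 7.209635e+06 m
T = 2*pi*sqrt(r^3/mu) = 6092.2980 s = 101.5383 min
revs/day = 1440 / 101.5383 = 14.1818
Rounded: 14 revolutions per day

14 revolutions per day


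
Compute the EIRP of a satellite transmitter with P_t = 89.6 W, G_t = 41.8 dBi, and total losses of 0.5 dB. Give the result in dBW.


Pt = 89.6 W = 19.5231 dBW
EIRP = Pt_dBW + Gt - losses = 19.5231 + 41.8 - 0.5 = 60.8231 dBW

60.8231 dBW


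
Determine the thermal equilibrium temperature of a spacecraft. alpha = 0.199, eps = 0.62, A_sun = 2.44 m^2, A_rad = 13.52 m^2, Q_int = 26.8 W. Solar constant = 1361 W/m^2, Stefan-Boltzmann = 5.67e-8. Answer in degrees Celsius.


Numerator = alpha*S*A_sun + Q_int = 0.199*1361*2.44 + 26.8 = 687.6472 W
Denominator = eps*sigma*A_rad = 0.62*5.67e-8*13.52 = 4.7528208e-07 W/K^4
T^4 = 1.446819e+09 K^4
T = 195.0310 K = -78.1190 C

-78.1190 degrees Celsius


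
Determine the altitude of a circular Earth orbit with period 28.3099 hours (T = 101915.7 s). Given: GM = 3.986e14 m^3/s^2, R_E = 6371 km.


T = 101915.7 s
r = (mu*T^2/(4*pi^2))^(1/3) = (3.986e14 * 101915.7^2 / (4*pi^2))^(1/3)
r = 4.7157769e+07 m = 47157.7686 km
alt = r - R_E = 47157.7686 - 6371 = 40786.7686 km

40786.7686 km


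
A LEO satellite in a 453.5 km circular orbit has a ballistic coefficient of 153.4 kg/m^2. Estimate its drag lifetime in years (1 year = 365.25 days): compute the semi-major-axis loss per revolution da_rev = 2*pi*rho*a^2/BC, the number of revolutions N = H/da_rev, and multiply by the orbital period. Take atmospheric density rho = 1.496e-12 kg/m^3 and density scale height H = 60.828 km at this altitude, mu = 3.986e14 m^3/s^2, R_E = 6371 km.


a = R_E + alt = 6824.5000 km = 6.8245e+06 m
da_rev = 2*pi*rho*a^2/BC = 2*pi*1.496e-12*(6.8245e+06)^2/153.4 = 2.853828 m per revolution
N = H/da_rev = 60828.0000 m / 2.853828 m = 21314.5299 revolutions
P = 2*pi*sqrt(a^3/mu) = 5610.7056 s
lifetime = N*P = 21314.5299 * 5610.7056 = 1.1958955e+08 s = 1384.1383 days
years = 1384.1383 / 365.25 = 3.7896 years

3.7896 years


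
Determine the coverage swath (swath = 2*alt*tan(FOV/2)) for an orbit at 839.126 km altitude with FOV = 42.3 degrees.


FOV = 42.3 deg = 0.7382743 rad
swath = 2 * alt * tan(FOV/2) = 2 * 839.126 * tan(0.3691371)
swath = 2 * 839.126 * 0.3868708
swath = 649.2667 km

649.2667 km


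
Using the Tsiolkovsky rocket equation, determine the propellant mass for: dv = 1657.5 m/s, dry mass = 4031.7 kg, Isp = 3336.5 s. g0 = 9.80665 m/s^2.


ve = Isp * g0 = 3336.5 * 9.80665 = 32719.887725 m/s
mass ratio = exp(dv/ve) = exp(1657.5/32719.887725) = 1.05196229
m_prop = m_dry * (mr - 1) = 4031.7 * (1.05196229 - 1)
m_prop = 209.4964 kg

209.4964 kg


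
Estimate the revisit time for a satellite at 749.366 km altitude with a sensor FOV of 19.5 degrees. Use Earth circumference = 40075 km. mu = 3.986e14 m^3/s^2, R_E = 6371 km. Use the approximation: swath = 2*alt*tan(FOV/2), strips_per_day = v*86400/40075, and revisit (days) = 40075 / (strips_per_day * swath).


swath = 2*749.366*tan(0.1701696) = 257.5293 km
v = sqrt(mu/r) = 7481.9963 m/s = 7.4820 km/s
strips/day = v*86400/40075 = 7.4820*86400/40075 = 16.1309
coverage/day = strips * swath = 16.1309 * 257.5293 = 4154.1701 km
revisit = 40075 / 4154.1701 = 9.6469 days

9.6469 days


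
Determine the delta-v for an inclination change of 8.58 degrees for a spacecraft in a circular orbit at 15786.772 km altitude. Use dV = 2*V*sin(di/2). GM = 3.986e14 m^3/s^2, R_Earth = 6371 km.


r = 22157.7720 km = 2.2157772e+07 m
V = sqrt(mu/r) = 4241.3646 m/s
di = 8.58 deg = 0.1497492 rad
dV = 2*V*sin(di/2) = 2*4241.3646*sin(0.07487462)
dV = 634.5479 m/s = 0.6345479 km/s

0.6345 km/s


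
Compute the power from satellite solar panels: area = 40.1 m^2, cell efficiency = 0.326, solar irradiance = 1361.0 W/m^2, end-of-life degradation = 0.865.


P = area * eta * S * degradation
P = 40.1 * 0.326 * 1361.0 * 0.865
P = 15389.9144 W

15389.9144 W


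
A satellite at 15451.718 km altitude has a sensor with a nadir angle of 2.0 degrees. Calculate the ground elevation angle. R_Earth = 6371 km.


r = R_E + alt = 21822.7180 km
Law of sines in the satellite / Earth-center / ground-point triangle:
  sin(nadir)/R_E = sin(90 + el)/r  =>  cos(el) = (r/R_E)*sin(nadir)
cos(el) = (21822.7180 / 6371.0000) * sin(2.0 deg) = 0.119542
el = arccos(0.119542) = 83.1343 deg
(Earth-central angle = 90 - nadir - el = 4.8657 deg)

83.1343 degrees


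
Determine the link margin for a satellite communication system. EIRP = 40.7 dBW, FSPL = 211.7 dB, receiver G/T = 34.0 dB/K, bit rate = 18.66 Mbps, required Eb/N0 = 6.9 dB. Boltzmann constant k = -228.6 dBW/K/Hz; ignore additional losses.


C/N0 = EIRP - FSPL + G/T - k = 40.7 - 211.7 + 34.0 - (-228.6)
C/N0 = 91.6000 dB-Hz
R_b = 18.66 Mbps = 1.866e+07 bps -> 10*log10(R_b) = 72.7091 dB-Hz
Eb/N0 = C/N0 - 10*log10(R_b) = 91.6000 - 72.7091 = 18.8909 dB
Margin = Eb/N0 - Eb/N0_req = 18.8909 - 6.9 = 11.9909 dB (link closes)

11.9909 dB


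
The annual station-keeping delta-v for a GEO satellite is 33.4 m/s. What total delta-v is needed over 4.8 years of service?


dV = rate * years = 33.4 * 4.8
dV = 160.3200 m/s

160.3200 m/s


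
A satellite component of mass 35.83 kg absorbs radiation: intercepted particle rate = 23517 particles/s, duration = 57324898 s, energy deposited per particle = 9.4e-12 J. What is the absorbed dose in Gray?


Total energy deposited = rate * time * E_per
  = 23517 * 57324898 * 9.4e-12 = 12.6722 J
Dose = E_total / mass = 12.6722 / 35.83
Dose = 0.3536765 Gy

0.3537 Gy


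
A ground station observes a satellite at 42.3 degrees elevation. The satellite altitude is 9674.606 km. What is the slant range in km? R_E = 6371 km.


h = 9674.606 km, el = 42.3 deg
d = -R_E*sin(el) + sqrt((R_E*sin(el))^2 + 2*R_E*h + h^2)
d = -6371.0000*sin(0.7382743) + sqrt((6371.0000*0.6730125)^2 + 2*6371.0000*9674.606 + 9674.606^2)
d = 11050.3186 km

11050.3186 km


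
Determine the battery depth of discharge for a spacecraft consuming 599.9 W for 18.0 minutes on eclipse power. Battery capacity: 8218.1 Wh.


E_used = P * t / 60 = 599.9 * 18.0 / 60 = 179.9700 Wh
DOD = E_used / E_total * 100 = 179.9700 / 8218.1 * 100
DOD = 2.1899 %

2.1899 %


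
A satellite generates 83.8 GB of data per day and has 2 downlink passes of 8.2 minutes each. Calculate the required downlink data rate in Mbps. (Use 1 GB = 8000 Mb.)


total contact time = 2 * 8.2 * 60 = 984.0000 s
data = 83.8 GB = 670400.0000 Mb
rate = 670400.0000 / 984.0000 = 681.3008 Mbps

681.3008 Mbps


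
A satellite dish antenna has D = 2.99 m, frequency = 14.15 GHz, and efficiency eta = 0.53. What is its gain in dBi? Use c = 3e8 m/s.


lambda = c/f = 3e8 / 1.415e+10 = 0.02120141 m
G = eta*(pi*D/lambda)^2 = 0.53*(pi*2.99/0.02120141)^2
G = 104037.1297 (linear)
G = 10*log10(104037.1297) = 50.1719 dBi

50.1719 dBi


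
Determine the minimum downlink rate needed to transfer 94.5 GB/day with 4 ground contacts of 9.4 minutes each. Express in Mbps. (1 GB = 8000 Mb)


total contact time = 4 * 9.4 * 60 = 2256.0000 s
data = 94.5 GB = 756000.0000 Mb
rate = 756000.0000 / 2256.0000 = 335.1064 Mbps

335.1064 Mbps


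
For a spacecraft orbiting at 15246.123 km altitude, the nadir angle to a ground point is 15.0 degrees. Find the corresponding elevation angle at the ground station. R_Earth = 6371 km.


r = R_E + alt = 21617.1230 km
Law of sines in the satellite / Earth-center / ground-point triangle:
  sin(nadir)/R_E = sin(90 + el)/r  =>  cos(el) = (r/R_E)*sin(nadir)
cos(el) = (21617.1230 / 6371.0000) * sin(15.0 deg) = 0.878186
el = arccos(0.878186) = 28.5757 deg
(Earth-central angle = 90 - nadir - el = 46.4243 deg)

28.5757 degrees


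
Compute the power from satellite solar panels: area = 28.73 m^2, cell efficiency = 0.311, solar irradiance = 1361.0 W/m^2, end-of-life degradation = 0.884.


P = area * eta * S * degradation
P = 28.73 * 0.311 * 1361.0 * 0.884
P = 10749.9490 W

10749.9490 W


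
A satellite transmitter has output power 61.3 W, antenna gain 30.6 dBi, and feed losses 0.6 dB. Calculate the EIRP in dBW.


Pt = 61.3 W = 17.8746 dBW
EIRP = Pt_dBW + Gt - losses = 17.8746 + 30.6 - 0.6 = 47.8746 dBW

47.8746 dBW
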